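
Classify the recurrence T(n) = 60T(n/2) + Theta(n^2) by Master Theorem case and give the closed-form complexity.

Master Theorem for T(n) = 60T(n/2) + O(n^2):

a = 60, b = 2, c = 2
log_b(a) = log_2(60) = 5.9069

Case 1: c = 2 < log_2(60) = 5.9069
T(n) = O(n^(log_2 60))

For T(n) = 60T(n/2) + O(n^2): log_2(60) = 5.9069. This is Case 1 of the Master Theorem (c < log_b(a), work dominated by leaves), giving O(n^(log_2 60)).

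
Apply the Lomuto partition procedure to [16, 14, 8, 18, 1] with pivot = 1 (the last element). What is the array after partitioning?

Lomuto partition with pivot = 1:

Initial array: [16, 14, 8, 18, 1]

arr[0]=16 > 1: no swap
arr[1]=14 > 1: no swap
arr[2]=8 > 1: no swap
arr[3]=18 > 1: no swap

Place pivot at position 0: [1, 14, 8, 18, 16]
Pivot position: 0

After partitioning with pivot 1, the array becomes [1, 14, 8, 18, 16]. The pivot is placed at index 0. All elements to the left of the pivot are <= 1, and all elements to the right are > 1.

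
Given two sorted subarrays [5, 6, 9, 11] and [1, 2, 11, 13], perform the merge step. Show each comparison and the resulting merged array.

Merging process:

Compare 5 vs 1: take 1 from right. Merged: [1]
Compare 5 vs 2: take 2 from right. Merged: [1, 2]
Compare 5 vs 11: take 5 from left. Merged: [1, 2, 5]
Compare 6 vs 11: take 6 from left. Merged: [1, 2, 5, 6]
Compare 9 vs 11: take 9 from left. Merged: [1, 2, 5, 6, 9]
Compare 11 vs 11: take 11 from left. Merged: [1, 2, 5, 6, 9, 11]
Append remaining from right: [11, 13]. Merged: [1, 2, 5, 6, 9, 11, 11, 13]

Final merged array: [1, 2, 5, 6, 9, 11, 11, 13]
Total comparisons: 6

The merged array is [1, 2, 5, 6, 9, 11, 11, 13], requiring 6 comparisons. The merge step runs in O(n) time where n is the total number of elements.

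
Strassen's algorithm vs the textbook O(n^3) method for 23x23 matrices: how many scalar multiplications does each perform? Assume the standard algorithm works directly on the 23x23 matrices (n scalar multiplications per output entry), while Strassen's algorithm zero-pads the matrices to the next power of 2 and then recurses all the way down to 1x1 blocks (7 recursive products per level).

Matrix multiplication for 23x23 matrices:

Strassen's algorithm requires power-of-2 dimensions. Pad 23x23 to 32x32 (next power of 2).

Standard algorithm: 23^3 = 12167 multiplications
Strassen's algorithm: 7^(log2(32)) = 7^5 = 16807 multiplications
Difference: 12167 - 16807 = -4640 (Strassen uses MORE here due to padding overhead — for small or just-over-power-of-2 n, padding can outweigh the per-level savings)

Standard: 12167 multiplications (23^3). Strassen: 16807 multiplications (7^5, after padding to 32x32). Strassen reduces 8 recursive multiplications to 7 at each level.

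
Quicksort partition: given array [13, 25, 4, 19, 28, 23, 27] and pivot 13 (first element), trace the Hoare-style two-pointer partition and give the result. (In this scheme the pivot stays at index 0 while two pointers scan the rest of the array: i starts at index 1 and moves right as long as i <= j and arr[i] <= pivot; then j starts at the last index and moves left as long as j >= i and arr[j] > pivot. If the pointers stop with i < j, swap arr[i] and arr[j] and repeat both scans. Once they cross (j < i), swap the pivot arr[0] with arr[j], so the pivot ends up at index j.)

Hoare-style two-pointer partition with pivot = 13:

Initial array: [13, 25, 4, 19, 28, 23, 27]

Pointers start at i = 1, j = 6.
i stops at index 1 (arr[1]=25 > 13), j stops at index 2 (arr[2]=4 <= 13): swap arr[1] and arr[2], array becomes [13, 4, 25, 19, 28, 23, 27]
i ends at 2, j ends at 1: the pointers have crossed (j < i), so scanning stops.

Swap pivot arr[0] with arr[1] to place pivot at position 1: [4, 13, 25, 19, 28, 23, 27]
Pivot position: 1

After partitioning with pivot 13, the array becomes [4, 13, 25, 19, 28, 23, 27]. The pivot is placed at index 1. All elements to the left of the pivot are <= 13, and all elements to the right are > 13.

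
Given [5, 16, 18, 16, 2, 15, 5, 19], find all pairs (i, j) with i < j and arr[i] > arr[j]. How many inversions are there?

Finding inversions in [5, 16, 18, 16, 2, 15, 5, 19]:

(0, 4): arr[0]=5 > arr[4]=2
(1, 4): arr[1]=16 > arr[4]=2
(1, 5): arr[1]=16 > arr[5]=15
(1, 6): arr[1]=16 > arr[6]=5
(2, 3): arr[2]=18 > arr[3]=16
(2, 4): arr[2]=18 > arr[4]=2
(2, 5): arr[2]=18 > arr[5]=15
(2, 6): arr[2]=18 > arr[6]=5
(3, 4): arr[3]=16 > arr[4]=2
(3, 5): arr[3]=16 > arr[5]=15
(3, 6): arr[3]=16 > arr[6]=5
(5, 6): arr[5]=15 > arr[6]=5

Total inversions: 12

The array has 12 inversion(s): (0,4), (1,4), (1,5), (1,6), (2,3), (2,4), (2,5), (2,6), (3,4), (3,5), (3,6), (5,6). Each pair (i,j) satisfies i < j and arr[i] > arr[j].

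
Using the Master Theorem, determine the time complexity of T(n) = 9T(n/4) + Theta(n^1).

Master Theorem for T(n) = 9T(n/4) + O(n^1):

a = 9, b = 4, c = 1
log_b(a) = log_4(9) = 1.5850

Case 1: c = 1 < log_4(9) = 1.5850
T(n) = O(n^(log_4 9))

For T(n) = 9T(n/4) + O(n^1): log_4(9) = 1.5850. This is Case 1 of the Master Theorem (c < log_b(a), work dominated by leaves), giving O(n^(log_4 9)).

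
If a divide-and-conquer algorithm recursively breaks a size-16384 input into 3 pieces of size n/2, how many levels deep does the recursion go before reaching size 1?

For divide and conquer with division factor 2:

Problem sizes at each level:
Level 0: 16384
Level 1: 8192
Level 2: 4096
Level 3: 2048
Level 4: 1024
Level 5: 512
Level 6: 256
Level 7: 128
Level 8: 64
Level 9: 32
Level 10: 16
Level 11: 8
Level 12: 4
Level 13: 2
Level 14: 1

The root is level 0 and the size-1 base case is level 14 (the tree spans levels 0 through 14, i.e. 15 levels counting the root), so the depth is the number of divisions: log_2(16384) = 14

The recursion tree depth is log_2(16384) = 14. At each level, the problem size is divided by 2, so it takes 14 divisions to reduce to a base case of size 1. The algorithm makes 3 recursive calls at each level.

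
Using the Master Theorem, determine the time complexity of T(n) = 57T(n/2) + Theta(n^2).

Master Theorem for T(n) = 57T(n/2) + O(n^2):

a = 57, b = 2, c = 2
log_b(a) = log_2(57) = 5.8329

Case 1: c = 2 < log_2(57) = 5.8329
T(n) = O(n^(log_2 57))

For T(n) = 57T(n/2) + O(n^2): log_2(57) = 5.8329. This is Case 1 of the Master Theorem (c < log_b(a), work dominated by leaves), giving O(n^(log_2 57)).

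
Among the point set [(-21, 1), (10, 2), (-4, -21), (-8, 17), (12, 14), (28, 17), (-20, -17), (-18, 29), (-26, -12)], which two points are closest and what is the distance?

Computing all pairwise distances among 9 points:

d((-21, 1), (10, 2)) = 31.0161
d((-21, 1), (-4, -21)) = 27.8029
d((-21, 1), (-8, 17)) = 20.6155
d((-21, 1), (12, 14)) = 35.4683
d((-21, 1), (28, 17)) = 51.5461
d((-21, 1), (-20, -17)) = 18.0278
d((-21, 1), (-18, 29)) = 28.1603
d((-21, 1), (-26, -12)) = 13.9284
d((10, 2), (-4, -21)) = 26.9258
d((10, 2), (-8, 17)) = 23.4307
d((10, 2), (12, 14)) = 12.1655
d((10, 2), (28, 17)) = 23.4307
d((10, 2), (-20, -17)) = 35.5106
d((10, 2), (-18, 29)) = 38.8973
d((10, 2), (-26, -12)) = 38.6264
d((-4, -21), (-8, 17)) = 38.2099
d((-4, -21), (12, 14)) = 38.4838
d((-4, -21), (28, 17)) = 49.679
d((-4, -21), (-20, -17)) = 16.4924
d((-4, -21), (-18, 29)) = 51.923
d((-4, -21), (-26, -12)) = 23.7697
d((-8, 17), (12, 14)) = 20.2237
d((-8, 17), (28, 17)) = 36.0
d((-8, 17), (-20, -17)) = 36.0555
d((-8, 17), (-18, 29)) = 15.6205
d((-8, 17), (-26, -12)) = 34.1321
d((12, 14), (28, 17)) = 16.2788
d((12, 14), (-20, -17)) = 44.5533
d((12, 14), (-18, 29)) = 33.541
d((12, 14), (-26, -12)) = 46.0435
d((28, 17), (-20, -17)) = 58.8218
d((28, 17), (-18, 29)) = 47.5395
d((28, 17), (-26, -12)) = 61.2944
d((-20, -17), (-18, 29)) = 46.0435
d((-20, -17), (-26, -12)) = 7.8102 <-- minimum
d((-18, 29), (-26, -12)) = 41.7732

Closest pair: (-20, -17) and (-26, -12) with distance 7.8102

The closest pair is (-20, -17) and (-26, -12) with Euclidean distance 7.8102. For 9 points, brute-force pairwise comparison is shown above. For large n, the divide-and-conquer algorithm (sort by x, recurse on halves, check the dividing strip) achieves O(n log n).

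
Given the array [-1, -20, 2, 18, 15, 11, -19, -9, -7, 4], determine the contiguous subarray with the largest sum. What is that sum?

Using Kadane's algorithm on [-1, -20, 2, 18, 15, 11, -19, -9, -7, 4]:

Scanning through the array:
Position 1 (value -20): max_ending_here = -20, max_so_far = -1
Position 2 (value 2): max_ending_here = 2, max_so_far = 2
Position 3 (value 18): max_ending_here = 20, max_so_far = 20
Position 4 (value 15): max_ending_here = 35, max_so_far = 35
Position 5 (value 11): max_ending_here = 46, max_so_far = 46
Position 6 (value -19): max_ending_here = 27, max_so_far = 46
Position 7 (value -9): max_ending_here = 18, max_so_far = 46
Position 8 (value -7): max_ending_here = 11, max_so_far = 46
Position 9 (value 4): max_ending_here = 15, max_so_far = 46

Maximum subarray: [2, 18, 15, 11]
Maximum sum: 46

The maximum subarray is [2, 18, 15, 11] with sum 46. This subarray runs from index 2 to index 5.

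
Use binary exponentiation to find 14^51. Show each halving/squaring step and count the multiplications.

Computing 14^51 by squaring (build up from 14^1; each line after the first costs one multiplication):

14^1 = 14
14^2 = (14^1)^2 = 14^2 = 196
14^3 = 14 * 14^2 = 14 * 196 = 2744
14^6 = (14^3)^2 = 2744^2 = 7529536
14^12 = (14^6)^2 = 7529536^2 = 56693912375296
14^24 = (14^12)^2 = 56693912375296^2 = 3214199700417740936751087616
14^25 = 14 * 14^24 = 14 * 3214199700417740936751087616 = 44998795805848373114515226624
14^50 = (14^25)^2 = 44998795805848373114515226624^2 = 2024891623976437135118764865774783290467102632746078437376
14^51 = 14 * 14^50 = 14 * 2024891623976437135118764865774783290467102632746078437376 = 28348482735670119891662708120846966066539436858445098123264

Result: 28348482735670119891662708120846966066539436858445098123264
Multiplications needed: 8 (8 lines after 14^1)

14^51 = 28348482735670119891662708120846966066539436858445098123264. Using exponentiation by squaring, this requires 8 multiplications. The key idea: if the exponent is even, square the half-power; if odd, multiply by the base once.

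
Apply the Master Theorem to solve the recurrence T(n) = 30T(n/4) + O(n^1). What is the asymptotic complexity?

Master Theorem for T(n) = 30T(n/4) + O(n^1):

a = 30, b = 4, c = 1
log_b(a) = log_4(30) = 2.4534

Case 1: c = 1 < log_4(30) = 2.4534
T(n) = O(n^(log_4 30))

For T(n) = 30T(n/4) + O(n^1): log_4(30) = 2.4534. This is Case 1 of the Master Theorem (c < log_b(a), work dominated by leaves), giving O(n^(log_4 30)).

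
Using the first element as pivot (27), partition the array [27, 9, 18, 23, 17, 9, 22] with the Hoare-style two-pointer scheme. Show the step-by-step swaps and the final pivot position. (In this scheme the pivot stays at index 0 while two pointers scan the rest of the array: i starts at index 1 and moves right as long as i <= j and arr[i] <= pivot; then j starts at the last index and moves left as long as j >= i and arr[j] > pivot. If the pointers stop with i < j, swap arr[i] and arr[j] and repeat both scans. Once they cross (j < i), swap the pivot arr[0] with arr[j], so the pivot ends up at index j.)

Hoare-style two-pointer partition with pivot = 27:

Initial array: [27, 9, 18, 23, 17, 9, 22]

Pointers start at i = 1, j = 6.
i ends at 7, j ends at 6: the pointers have crossed (j < i), so scanning stops.

Swap pivot arr[0] with arr[6] to place pivot at position 6: [22, 9, 18, 23, 17, 9, 27]
Pivot position: 6

After partitioning with pivot 27, the array becomes [22, 9, 18, 23, 17, 9, 27]. The pivot is placed at index 6. All elements to the left of the pivot are <= 27, and all elements to the right are > 27.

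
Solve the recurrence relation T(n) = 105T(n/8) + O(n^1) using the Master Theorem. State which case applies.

Master Theorem for T(n) = 105T(n/8) + O(n^1):

a = 105, b = 8, c = 1
log_b(a) = log_8(105) = 2.2381

Case 1: c = 1 < log_8(105) = 2.2381
T(n) = O(n^(log_8 105))

For T(n) = 105T(n/8) + O(n^1): log_8(105) = 2.2381. This is Case 1 of the Master Theorem (c < log_b(a), work dominated by leaves), giving O(n^(log_8 105)).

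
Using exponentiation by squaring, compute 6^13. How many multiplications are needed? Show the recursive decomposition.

Computing 6^13 by squaring (build up from 6^1; each line after the first costs one multiplication):

6^1 = 6
6^2 = (6^1)^2 = 6^2 = 36
6^3 = 6 * 6^2 = 6 * 36 = 216
6^6 = (6^3)^2 = 216^2 = 46656
6^12 = (6^6)^2 = 46656^2 = 2176782336
6^13 = 6 * 6^12 = 6 * 2176782336 = 13060694016

Result: 13060694016
Multiplications needed: 5 (5 lines after 6^1)

6^13 = 13060694016. Using exponentiation by squaring, this requires 5 multiplications. The key idea: if the exponent is even, square the half-power; if odd, multiply by the base once.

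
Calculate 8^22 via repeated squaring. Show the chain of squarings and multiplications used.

Computing 8^22 by squaring (build up from 8^1; each line after the first costs one multiplication):

8^1 = 8
8^2 = (8^1)^2 = 8^2 = 64
8^4 = (8^2)^2 = 64^2 = 4096
8^5 = 8 * 8^4 = 8 * 4096 = 32768
8^10 = (8^5)^2 = 32768^2 = 1073741824
8^11 = 8 * 8^10 = 8 * 1073741824 = 8589934592
8^22 = (8^11)^2 = 8589934592^2 = 73786976294838206464

Result: 73786976294838206464
Multiplications needed: 6 (6 lines after 8^1)

8^22 = 73786976294838206464. Using exponentiation by squaring, this requires 6 multiplications. The key idea: if the exponent is even, square the half-power; if odd, multiply by the base once.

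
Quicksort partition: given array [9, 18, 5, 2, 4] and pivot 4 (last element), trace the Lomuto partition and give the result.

Lomuto partition with pivot = 4:

Initial array: [9, 18, 5, 2, 4]

arr[0]=9 > 4: no swap
arr[1]=18 > 4: no swap
arr[2]=5 > 4: no swap
arr[3]=2 <= 4: swap with position 0, array becomes [2, 18, 5, 9, 4]

Place pivot at position 1: [2, 4, 5, 9, 18]
Pivot position: 1

After partitioning with pivot 4, the array becomes [2, 4, 5, 9, 18]. The pivot is placed at index 1. All elements to the left of the pivot are <= 4, and all elements to the right are > 4.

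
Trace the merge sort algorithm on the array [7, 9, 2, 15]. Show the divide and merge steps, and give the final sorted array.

Merge sort trace:

Split: [7, 9, 2, 15] -> [7, 9] and [2, 15]
  Split: [7, 9] -> [7] and [9]
  Merge: [7] + [9] -> [7, 9]
  Split: [2, 15] -> [2] and [15]
  Merge: [2] + [15] -> [2, 15]
Merge: [7, 9] + [2, 15] -> [2, 7, 9, 15]

Final sorted array: [2, 7, 9, 15]

The merge sort proceeds by recursively splitting the array and merging sorted halves.
After all merges, the sorted array is [2, 7, 9, 15].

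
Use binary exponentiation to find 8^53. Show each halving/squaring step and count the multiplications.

Computing 8^53 by squaring (build up from 8^1; each line after the first costs one multiplication):

8^1 = 8
8^2 = (8^1)^2 = 8^2 = 64
8^3 = 8 * 8^2 = 8 * 64 = 512
8^6 = (8^3)^2 = 512^2 = 262144
8^12 = (8^6)^2 = 262144^2 = 68719476736
8^13 = 8 * 8^12 = 8 * 68719476736 = 549755813888
8^26 = (8^13)^2 = 549755813888^2 = 302231454903657293676544
8^52 = (8^26)^2 = 302231454903657293676544^2 = 91343852333181432387730302044767688728495783936
8^53 = 8 * 8^52 = 8 * 91343852333181432387730302044767688728495783936 = 730750818665451459101842416358141509827966271488

Result: 730750818665451459101842416358141509827966271488
Multiplications needed: 8 (8 lines after 8^1)

8^53 = 730750818665451459101842416358141509827966271488. Using exponentiation by squaring, this requires 8 multiplications. The key idea: if the exponent is even, square the half-power; if odd, multiply by the base once.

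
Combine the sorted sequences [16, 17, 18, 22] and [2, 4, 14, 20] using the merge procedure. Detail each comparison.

Merging process:

Compare 16 vs 2: take 2 from right. Merged: [2]
Compare 16 vs 4: take 4 from right. Merged: [2, 4]
Compare 16 vs 14: take 14 from right. Merged: [2, 4, 14]
Compare 16 vs 20: take 16 from left. Merged: [2, 4, 14, 16]
Compare 17 vs 20: take 17 from left. Merged: [2, 4, 14, 16, 17]
Compare 18 vs 20: take 18 from left. Merged: [2, 4, 14, 16, 17, 18]
Compare 22 vs 20: take 20 from right. Merged: [2, 4, 14, 16, 17, 18, 20]
Append remaining from left: [22]. Merged: [2, 4, 14, 16, 17, 18, 20, 22]

Final merged array: [2, 4, 14, 16, 17, 18, 20, 22]
Total comparisons: 7

The merged array is [2, 4, 14, 16, 17, 18, 20, 22], requiring 7 comparisons. The merge step runs in O(n) time where n is the total number of elements.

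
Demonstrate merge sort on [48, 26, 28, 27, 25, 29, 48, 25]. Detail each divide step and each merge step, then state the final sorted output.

Merge sort trace:

Split: [48, 26, 28, 27, 25, 29, 48, 25] -> [48, 26, 28, 27] and [25, 29, 48, 25]
  Split: [48, 26, 28, 27] -> [48, 26] and [28, 27]
    Split: [48, 26] -> [48] and [26]
    Merge: [48] + [26] -> [26, 48]
    Split: [28, 27] -> [28] and [27]
    Merge: [28] + [27] -> [27, 28]
  Merge: [26, 48] + [27, 28] -> [26, 27, 28, 48]
  Split: [25, 29, 48, 25] -> [25, 29] and [48, 25]
    Split: [25, 29] -> [25] and [29]
    Merge: [25] + [29] -> [25, 29]
    Split: [48, 25] -> [48] and [25]
    Merge: [48] + [25] -> [25, 48]
  Merge: [25, 29] + [25, 48] -> [25, 25, 29, 48]
Merge: [26, 27, 28, 48] + [25, 25, 29, 48] -> [25, 25, 26, 27, 28, 29, 48, 48]

Final sorted array: [25, 25, 26, 27, 28, 29, 48, 48]

The merge sort proceeds by recursively splitting the array and merging sorted halves.
After all merges, the sorted array is [25, 25, 26, 27, 28, 29, 48, 48].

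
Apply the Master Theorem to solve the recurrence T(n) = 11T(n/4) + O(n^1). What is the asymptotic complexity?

Master Theorem for T(n) = 11T(n/4) + O(n^1):

a = 11, b = 4, c = 1
log_b(a) = log_4(11) = 1.7297

Case 1: c = 1 < log_4(11) = 1.7297
T(n) = O(n^(log_4 11))

For T(n) = 11T(n/4) + O(n^1): log_4(11) = 1.7297. This is Case 1 of the Master Theorem (c < log_b(a), work dominated by leaves), giving O(n^(log_4 11)).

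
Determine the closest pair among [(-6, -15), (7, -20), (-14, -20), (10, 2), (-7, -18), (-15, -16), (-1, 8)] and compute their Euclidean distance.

Computing all pairwise distances among 7 points:

d((-6, -15), (7, -20)) = 13.9284
d((-6, -15), (-14, -20)) = 9.434
d((-6, -15), (10, 2)) = 23.3452
d((-6, -15), (-7, -18)) = 3.1623 <-- minimum
d((-6, -15), (-15, -16)) = 9.0554
d((-6, -15), (-1, 8)) = 23.5372
d((7, -20), (-14, -20)) = 21.0
d((7, -20), (10, 2)) = 22.2036
d((7, -20), (-7, -18)) = 14.1421
d((7, -20), (-15, -16)) = 22.3607
d((7, -20), (-1, 8)) = 29.1204
d((-14, -20), (10, 2)) = 32.5576
d((-14, -20), (-7, -18)) = 7.2801
d((-14, -20), (-15, -16)) = 4.1231
d((-14, -20), (-1, 8)) = 30.8707
d((10, 2), (-7, -18)) = 26.2488
d((10, 2), (-15, -16)) = 30.8058
d((10, 2), (-1, 8)) = 12.53
d((-7, -18), (-15, -16)) = 8.2462
d((-7, -18), (-1, 8)) = 26.6833
d((-15, -16), (-1, 8)) = 27.7849

Closest pair: (-6, -15) and (-7, -18) with distance 3.1623

The closest pair is (-6, -15) and (-7, -18) with Euclidean distance 3.1623. For 7 points, brute-force pairwise comparison is shown above. For large n, the divide-and-conquer algorithm (sort by x, recurse on halves, check the dividing strip) achieves O(n log n).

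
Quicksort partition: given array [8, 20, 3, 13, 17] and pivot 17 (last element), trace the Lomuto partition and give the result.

Lomuto partition with pivot = 17:

Initial array: [8, 20, 3, 13, 17]

arr[0]=8 <= 17: swap with position 0, array becomes [8, 20, 3, 13, 17]
arr[1]=20 > 17: no swap
arr[2]=3 <= 17: swap with position 1, array becomes [8, 3, 20, 13, 17]
arr[3]=13 <= 17: swap with position 2, array becomes [8, 3, 13, 20, 17]

Place pivot at position 3: [8, 3, 13, 17, 20]
Pivot position: 3

After partitioning with pivot 17, the array becomes [8, 3, 13, 17, 20]. The pivot is placed at index 3. All elements to the left of the pivot are <= 17, and all elements to the right are > 17.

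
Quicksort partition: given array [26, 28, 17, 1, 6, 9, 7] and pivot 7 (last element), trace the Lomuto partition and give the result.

Lomuto partition with pivot = 7:

Initial array: [26, 28, 17, 1, 6, 9, 7]

arr[0]=26 > 7: no swap
arr[1]=28 > 7: no swap
arr[2]=17 > 7: no swap
arr[3]=1 <= 7: swap with position 0, array becomes [1, 28, 17, 26, 6, 9, 7]
arr[4]=6 <= 7: swap with position 1, array becomes [1, 6, 17, 26, 28, 9, 7]
arr[5]=9 > 7: no swap

Place pivot at position 2: [1, 6, 7, 26, 28, 9, 17]
Pivot position: 2

After partitioning with pivot 7, the array becomes [1, 6, 7, 26, 28, 9, 17]. The pivot is placed at index 2. All elements to the left of the pivot are <= 7, and all elements to the right are > 7.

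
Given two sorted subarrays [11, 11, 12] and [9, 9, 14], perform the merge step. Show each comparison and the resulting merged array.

Merging process:

Compare 11 vs 9: take 9 from right. Merged: [9]
Compare 11 vs 9: take 9 from right. Merged: [9, 9]
Compare 11 vs 14: take 11 from left. Merged: [9, 9, 11]
Compare 11 vs 14: take 11 from left. Merged: [9, 9, 11, 11]
Compare 12 vs 14: take 12 from left. Merged: [9, 9, 11, 11, 12]
Append remaining from right: [14]. Merged: [9, 9, 11, 11, 12, 14]

Final merged array: [9, 9, 11, 11, 12, 14]
Total comparisons: 5

The merged array is [9, 9, 11, 11, 12, 14], requiring 5 comparisons. The merge step runs in O(n) time where n is the total number of elements.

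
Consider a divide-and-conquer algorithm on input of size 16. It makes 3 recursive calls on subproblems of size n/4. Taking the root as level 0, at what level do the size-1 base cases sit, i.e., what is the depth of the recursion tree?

For divide and conquer with division factor 4:

Problem sizes at each level:
Level 0: 16
Level 1: 4
Level 2: 1

The root is level 0 and the size-1 base case is level 2 (the tree spans levels 0 through 2, i.e. 3 levels counting the root), so the depth is the number of divisions: log_4(16) = 2

The recursion tree depth is log_4(16) = 2. At each level, the problem size is divided by 4, so it takes 2 divisions to reduce to a base case of size 1. The algorithm makes 3 recursive calls at each level.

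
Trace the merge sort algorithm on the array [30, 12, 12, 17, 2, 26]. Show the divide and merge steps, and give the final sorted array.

Merge sort trace:

Split: [30, 12, 12, 17, 2, 26] -> [30, 12, 12] and [17, 2, 26]
  Split: [30, 12, 12] -> [30] and [12, 12]
    Split: [12, 12] -> [12] and [12]
    Merge: [12] + [12] -> [12, 12]
  Merge: [30] + [12, 12] -> [12, 12, 30]
  Split: [17, 2, 26] -> [17] and [2, 26]
    Split: [2, 26] -> [2] and [26]
    Merge: [2] + [26] -> [2, 26]
  Merge: [17] + [2, 26] -> [2, 17, 26]
Merge: [12, 12, 30] + [2, 17, 26] -> [2, 12, 12, 17, 26, 30]

Final sorted array: [2, 12, 12, 17, 26, 30]

The merge sort proceeds by recursively splitting the array and merging sorted halves.
After all merges, the sorted array is [2, 12, 12, 17, 26, 30].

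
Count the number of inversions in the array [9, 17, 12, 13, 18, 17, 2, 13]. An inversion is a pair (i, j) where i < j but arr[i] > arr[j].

Finding inversions in [9, 17, 12, 13, 18, 17, 2, 13]:

(0, 6): arr[0]=9 > arr[6]=2
(1, 2): arr[1]=17 > arr[2]=12
(1, 3): arr[1]=17 > arr[3]=13
(1, 6): arr[1]=17 > arr[6]=2
(1, 7): arr[1]=17 > arr[7]=13
(2, 6): arr[2]=12 > arr[6]=2
(3, 6): arr[3]=13 > arr[6]=2
(4, 5): arr[4]=18 > arr[5]=17
(4, 6): arr[4]=18 > arr[6]=2
(4, 7): arr[4]=18 > arr[7]=13
(5, 6): arr[5]=17 > arr[6]=2
(5, 7): arr[5]=17 > arr[7]=13

Total inversions: 12

The array has 12 inversion(s): (0,6), (1,2), (1,3), (1,6), (1,7), (2,6), (3,6), (4,5), (4,6), (4,7), (5,6), (5,7). Each pair (i,j) satisfies i < j and arr[i] > arr[j].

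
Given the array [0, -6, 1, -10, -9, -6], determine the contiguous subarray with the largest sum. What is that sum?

Using Kadane's algorithm on [0, -6, 1, -10, -9, -6]:

Scanning through the array:
Position 1 (value -6): max_ending_here = -6, max_so_far = 0
Position 2 (value 1): max_ending_here = 1, max_so_far = 1
Position 3 (value -10): max_ending_here = -9, max_so_far = 1
Position 4 (value -9): max_ending_here = -9, max_so_far = 1
Position 5 (value -6): max_ending_here = -6, max_so_far = 1

Maximum subarray: [1]
Maximum sum: 1

The maximum subarray is [1] with sum 1. This subarray runs from index 2 to index 2.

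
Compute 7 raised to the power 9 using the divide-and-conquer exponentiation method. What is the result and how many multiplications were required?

Computing 7^9 by squaring (build up from 7^1; each line after the first costs one multiplication):

7^1 = 7
7^2 = (7^1)^2 = 7^2 = 49
7^4 = (7^2)^2 = 49^2 = 2401
7^8 = (7^4)^2 = 2401^2 = 5764801
7^9 = 7 * 7^8 = 7 * 5764801 = 40353607

Result: 40353607
Multiplications needed: 4 (4 lines after 7^1)

7^9 = 40353607. Using exponentiation by squaring, this requires 4 multiplications. The key idea: if the exponent is even, square the half-power; if odd, multiply by the base once.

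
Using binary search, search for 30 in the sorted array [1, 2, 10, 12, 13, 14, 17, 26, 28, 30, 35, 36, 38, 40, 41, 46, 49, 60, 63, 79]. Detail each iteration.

Binary search for 30 in [1, 2, 10, 12, 13, 14, 17, 26, 28, 30, 35, 36, 38, 40, 41, 46, 49, 60, 63, 79]:

lo=0, hi=19, mid=9, arr[mid]=30 -> Found target at index 9!

Binary search finds 30 at index 9 after 1 comparisons. The search repeatedly halves the search space by comparing with the middle element.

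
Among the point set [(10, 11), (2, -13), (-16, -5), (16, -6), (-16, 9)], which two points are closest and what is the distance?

Computing all pairwise distances among 5 points:

d((10, 11), (2, -13)) = 25.2982
d((10, 11), (-16, -5)) = 30.5287
d((10, 11), (16, -6)) = 18.0278
d((10, 11), (-16, 9)) = 26.0768
d((2, -13), (-16, -5)) = 19.6977
d((2, -13), (16, -6)) = 15.6525
d((2, -13), (-16, 9)) = 28.4253
d((-16, -5), (16, -6)) = 32.0156
d((-16, -5), (-16, 9)) = 14.0 <-- minimum
d((16, -6), (-16, 9)) = 35.3412

Closest pair: (-16, -5) and (-16, 9) with distance 14.0

The closest pair is (-16, -5) and (-16, 9) with Euclidean distance 14.0. For 5 points, brute-force pairwise comparison is shown above. For large n, the divide-and-conquer algorithm (sort by x, recurse on halves, check the dividing strip) achieves O(n log n).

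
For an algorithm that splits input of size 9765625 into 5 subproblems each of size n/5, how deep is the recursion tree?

For divide and conquer with division factor 5:

Problem sizes at each level:
Level 0: 9765625
Level 1: 1953125
Level 2: 390625
Level 3: 78125
Level 4: 15625
Level 5: 3125
Level 6: 625
Level 7: 125
Level 8: 25
Level 9: 5
Level 10: 1

The root is level 0 and the size-1 base case is level 10 (the tree spans levels 0 through 10, i.e. 11 levels counting the root), so the depth is the number of divisions: log_5(9765625) = 10

The recursion tree depth is log_5(9765625) = 10. At each level, the problem size is divided by 5, so it takes 10 divisions to reduce to a base case of size 1. The algorithm makes 5 recursive calls at each level.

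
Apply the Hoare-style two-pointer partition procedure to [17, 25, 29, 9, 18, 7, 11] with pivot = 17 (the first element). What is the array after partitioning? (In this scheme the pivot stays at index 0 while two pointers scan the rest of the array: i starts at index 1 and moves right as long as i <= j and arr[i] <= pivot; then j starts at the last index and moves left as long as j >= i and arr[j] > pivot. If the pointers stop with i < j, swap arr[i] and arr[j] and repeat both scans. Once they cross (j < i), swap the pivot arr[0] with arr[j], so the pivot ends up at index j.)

Hoare-style two-pointer partition with pivot = 17:

Initial array: [17, 25, 29, 9, 18, 7, 11]

Pointers start at i = 1, j = 6.
i stops at index 1 (arr[1]=25 > 17), j stops at index 6 (arr[6]=11 <= 17): swap arr[1] and arr[6], array becomes [17, 11, 29, 9, 18, 7, 25]
i stops at index 2 (arr[2]=29 > 17), j stops at index 5 (arr[5]=7 <= 17): swap arr[2] and arr[5], array becomes [17, 11, 7, 9, 18, 29, 25]
i ends at 4, j ends at 3: the pointers have crossed (j < i), so scanning stops.

Swap pivot arr[0] with arr[3] to place pivot at position 3: [9, 11, 7, 17, 18, 29, 25]
Pivot position: 3

After partitioning with pivot 17, the array becomes [9, 11, 7, 17, 18, 29, 25]. The pivot is placed at index 3. All elements to the left of the pivot are <= 17, and all elements to the right are > 17.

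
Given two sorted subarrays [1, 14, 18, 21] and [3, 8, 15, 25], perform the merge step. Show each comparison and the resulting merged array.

Merging process:

Compare 1 vs 3: take 1 from left. Merged: [1]
Compare 14 vs 3: take 3 from right. Merged: [1, 3]
Compare 14 vs 8: take 8 from right. Merged: [1, 3, 8]
Compare 14 vs 15: take 14 from left. Merged: [1, 3, 8, 14]
Compare 18 vs 15: take 15 from right. Merged: [1, 3, 8, 14, 15]
Compare 18 vs 25: take 18 from left. Merged: [1, 3, 8, 14, 15, 18]
Compare 21 vs 25: take 21 from left. Merged: [1, 3, 8, 14, 15, 18, 21]
Append remaining from right: [25]. Merged: [1, 3, 8, 14, 15, 18, 21, 25]

Final merged array: [1, 3, 8, 14, 15, 18, 21, 25]
Total comparisons: 7

The merged array is [1, 3, 8, 14, 15, 18, 21, 25], requiring 7 comparisons. The merge step runs in O(n) time where n is the total number of elements.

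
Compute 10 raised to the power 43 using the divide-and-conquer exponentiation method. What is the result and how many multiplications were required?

Computing 10^43 by squaring (build up from 10^1; each line after the first costs one multiplication):

10^1 = 10
10^2 = (10^1)^2 = 10^2 = 100
10^4 = (10^2)^2 = 100^2 = 10000
10^5 = 10 * 10^4 = 10 * 10000 = 100000
10^10 = (10^5)^2 = 100000^2 = 10000000000
10^20 = (10^10)^2 = 10000000000^2 = 100000000000000000000
10^21 = 10 * 10^20 = 10 * 100000000000000000000 = 1000000000000000000000
10^42 = (10^21)^2 = 1000000000000000000000^2 = 1000000000000000000000000000000000000000000
10^43 = 10 * 10^42 = 10 * 1000000000000000000000000000000000000000000 = 10000000000000000000000000000000000000000000

Result: 10000000000000000000000000000000000000000000
Multiplications needed: 8 (8 lines after 10^1)

10^43 = 10000000000000000000000000000000000000000000. Using exponentiation by squaring, this requires 8 multiplications. The key idea: if the exponent is even, square the half-power; if odd, multiply by the base once.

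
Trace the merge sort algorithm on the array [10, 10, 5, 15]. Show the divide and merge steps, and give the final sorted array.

Merge sort trace:

Split: [10, 10, 5, 15] -> [10, 10] and [5, 15]
  Split: [10, 10] -> [10] and [10]
  Merge: [10] + [10] -> [10, 10]
  Split: [5, 15] -> [5] and [15]
  Merge: [5] + [15] -> [5, 15]
Merge: [10, 10] + [5, 15] -> [5, 10, 10, 15]

Final sorted array: [5, 10, 10, 15]

The merge sort proceeds by recursively splitting the array and merging sorted halves.
After all merges, the sorted array is [5, 10, 10, 15].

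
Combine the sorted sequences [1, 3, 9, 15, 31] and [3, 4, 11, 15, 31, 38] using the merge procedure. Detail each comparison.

Merging process:

Compare 1 vs 3: take 1 from left. Merged: [1]
Compare 3 vs 3: take 3 from left. Merged: [1, 3]
Compare 9 vs 3: take 3 from right. Merged: [1, 3, 3]
Compare 9 vs 4: take 4 from right. Merged: [1, 3, 3, 4]
Compare 9 vs 11: take 9 from left. Merged: [1, 3, 3, 4, 9]
Compare 15 vs 11: take 11 from right. Merged: [1, 3, 3, 4, 9, 11]
Compare 15 vs 15: take 15 from left. Merged: [1, 3, 3, 4, 9, 11, 15]
Compare 31 vs 15: take 15 from right. Merged: [1, 3, 3, 4, 9, 11, 15, 15]
Compare 31 vs 31: take 31 from left. Merged: [1, 3, 3, 4, 9, 11, 15, 15, 31]
Append remaining from right: [31, 38]. Merged: [1, 3, 3, 4, 9, 11, 15, 15, 31, 31, 38]

Final merged array: [1, 3, 3, 4, 9, 11, 15, 15, 31, 31, 38]
Total comparisons: 9

The merged array is [1, 3, 3, 4, 9, 11, 15, 15, 31, 31, 38], requiring 9 comparisons. The merge step runs in O(n) time where n is the total number of elements.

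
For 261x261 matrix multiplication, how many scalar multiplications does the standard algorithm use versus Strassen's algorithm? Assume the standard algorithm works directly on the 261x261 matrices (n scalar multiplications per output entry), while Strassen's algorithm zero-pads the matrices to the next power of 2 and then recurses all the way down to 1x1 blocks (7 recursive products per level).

Matrix multiplication for 261x261 matrices:

Strassen's algorithm requires power-of-2 dimensions. Pad 261x261 to 512x512 (next power of 2).

Standard algorithm: 261^3 = 17779581 multiplications
Strassen's algorithm: 7^(log2(512)) = 7^9 = 40353607 multiplications
Difference: 17779581 - 40353607 = -22574026 (Strassen uses MORE here due to padding overhead — for small or just-over-power-of-2 n, padding can outweigh the per-level savings)

Standard: 17779581 multiplications (261^3). Strassen: 40353607 multiplications (7^9, after padding to 512x512). Strassen reduces 8 recursive multiplications to 7 at each level.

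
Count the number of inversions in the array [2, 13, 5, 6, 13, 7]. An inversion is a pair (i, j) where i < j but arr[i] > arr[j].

Finding inversions in [2, 13, 5, 6, 13, 7]:

(1, 2): arr[1]=13 > arr[2]=5
(1, 3): arr[1]=13 > arr[3]=6
(1, 5): arr[1]=13 > arr[5]=7
(4, 5): arr[4]=13 > arr[5]=7

Total inversions: 4

The array has 4 inversion(s): (1,2), (1,3), (1,5), (4,5). Each pair (i,j) satisfies i < j and arr[i] > arr[j].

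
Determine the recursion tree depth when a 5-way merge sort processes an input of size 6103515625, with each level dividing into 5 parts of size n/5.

For divide and conquer with division factor 5:

Problem sizes at each level:
Level 0: 6103515625
Level 1: 1220703125
Level 2: 244140625
Level 3: 48828125
Level 4: 9765625
Level 5: 1953125
Level 6: 390625
Level 7: 78125
Level 8: 15625
Level 9: 3125
Level 10: 625
Level 11: 125
Level 12: 25
Level 13: 5
Level 14: 1

The root is level 0 and the size-1 base case is level 14 (the tree spans levels 0 through 14, i.e. 15 levels counting the root), so the depth is the number of divisions: log_5(6103515625) = 14

The recursion tree depth is log_5(6103515625) = 14. At each level, the problem size is divided by 5, so it takes 14 divisions to reduce to a base case of size 1. The algorithm makes 5 recursive calls at each level.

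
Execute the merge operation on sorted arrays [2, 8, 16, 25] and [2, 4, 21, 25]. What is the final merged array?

Merging process:

Compare 2 vs 2: take 2 from left. Merged: [2]
Compare 8 vs 2: take 2 from right. Merged: [2, 2]
Compare 8 vs 4: take 4 from right. Merged: [2, 2, 4]
Compare 8 vs 21: take 8 from left. Merged: [2, 2, 4, 8]
Compare 16 vs 21: take 16 from left. Merged: [2, 2, 4, 8, 16]
Compare 25 vs 21: take 21 from right. Merged: [2, 2, 4, 8, 16, 21]
Compare 25 vs 25: take 25 from left. Merged: [2, 2, 4, 8, 16, 21, 25]
Append remaining from right: [25]. Merged: [2, 2, 4, 8, 16, 21, 25, 25]

Final merged array: [2, 2, 4, 8, 16, 21, 25, 25]
Total comparisons: 7

The merged array is [2, 2, 4, 8, 16, 21, 25, 25], requiring 7 comparisons. The merge step runs in O(n) time where n is the total number of elements.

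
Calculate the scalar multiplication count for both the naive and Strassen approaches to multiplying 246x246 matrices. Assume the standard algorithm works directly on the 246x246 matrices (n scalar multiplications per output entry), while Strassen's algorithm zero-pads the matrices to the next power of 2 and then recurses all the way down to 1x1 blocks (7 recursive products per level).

Matrix multiplication for 246x246 matrices:

Strassen's algorithm requires power-of-2 dimensions. Pad 246x246 to 256x256 (next power of 2).

Standard algorithm: 246^3 = 14886936 multiplications
Strassen's algorithm: 7^(log2(256)) = 7^8 = 5764801 multiplications
Savings: 14886936 - 5764801 = 9122135 multiplications

Standard: 14886936 multiplications (246^3). Strassen: 5764801 multiplications (7^8, after padding to 256x256). Strassen reduces 8 recursive multiplications to 7 at each level.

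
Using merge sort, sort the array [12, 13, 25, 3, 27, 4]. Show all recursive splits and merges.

Merge sort trace:

Split: [12, 13, 25, 3, 27, 4] -> [12, 13, 25] and [3, 27, 4]
  Split: [12, 13, 25] -> [12] and [13, 25]
    Split: [13, 25] -> [13] and [25]
    Merge: [13] + [25] -> [13, 25]
  Merge: [12] + [13, 25] -> [12, 13, 25]
  Split: [3, 27, 4] -> [3] and [27, 4]
    Split: [27, 4] -> [27] and [4]
    Merge: [27] + [4] -> [4, 27]
  Merge: [3] + [4, 27] -> [3, 4, 27]
Merge: [12, 13, 25] + [3, 4, 27] -> [3, 4, 12, 13, 25, 27]

Final sorted array: [3, 4, 12, 13, 25, 27]

The merge sort proceeds by recursively splitting the array and merging sorted halves.
After all merges, the sorted array is [3, 4, 12, 13, 25, 27].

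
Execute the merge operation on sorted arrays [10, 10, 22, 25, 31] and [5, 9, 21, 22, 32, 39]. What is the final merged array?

Merging process:

Compare 10 vs 5: take 5 from right. Merged: [5]
Compare 10 vs 9: take 9 from right. Merged: [5, 9]
Compare 10 vs 21: take 10 from left. Merged: [5, 9, 10]
Compare 10 vs 21: take 10 from left. Merged: [5, 9, 10, 10]
Compare 22 vs 21: take 21 from right. Merged: [5, 9, 10, 10, 21]
Compare 22 vs 22: take 22 from left. Merged: [5, 9, 10, 10, 21, 22]
Compare 25 vs 22: take 22 from right. Merged: [5, 9, 10, 10, 21, 22, 22]
Compare 25 vs 32: take 25 from left. Merged: [5, 9, 10, 10, 21, 22, 22, 25]
Compare 31 vs 32: take 31 from left. Merged: [5, 9, 10, 10, 21, 22, 22, 25, 31]
Append remaining from right: [32, 39]. Merged: [5, 9, 10, 10, 21, 22, 22, 25, 31, 32, 39]

Final merged array: [5, 9, 10, 10, 21, 22, 22, 25, 31, 32, 39]
Total comparisons: 9

The merged array is [5, 9, 10, 10, 21, 22, 22, 25, 31, 32, 39], requiring 9 comparisons. The merge step runs in O(n) time where n is the total number of elements.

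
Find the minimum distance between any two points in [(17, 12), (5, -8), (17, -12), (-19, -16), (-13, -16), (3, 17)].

Computing all pairwise distances among 6 points:

d((17, 12), (5, -8)) = 23.3238
d((17, 12), (17, -12)) = 24.0
d((17, 12), (-19, -16)) = 45.607
d((17, 12), (-13, -16)) = 41.0366
d((17, 12), (3, 17)) = 14.8661
d((5, -8), (17, -12)) = 12.6491
d((5, -8), (-19, -16)) = 25.2982
d((5, -8), (-13, -16)) = 19.6977
d((5, -8), (3, 17)) = 25.0799
d((17, -12), (-19, -16)) = 36.2215
d((17, -12), (-13, -16)) = 30.2655
d((17, -12), (3, 17)) = 32.2025
d((-19, -16), (-13, -16)) = 6.0 <-- minimum
d((-19, -16), (3, 17)) = 39.6611
d((-13, -16), (3, 17)) = 36.6742

Closest pair: (-19, -16) and (-13, -16) with distance 6.0

The closest pair is (-19, -16) and (-13, -16) with Euclidean distance 6.0. For 6 points, brute-force pairwise comparison is shown above. For large n, the divide-and-conquer algorithm (sort by x, recurse on halves, check the dividing strip) achieves O(n log n).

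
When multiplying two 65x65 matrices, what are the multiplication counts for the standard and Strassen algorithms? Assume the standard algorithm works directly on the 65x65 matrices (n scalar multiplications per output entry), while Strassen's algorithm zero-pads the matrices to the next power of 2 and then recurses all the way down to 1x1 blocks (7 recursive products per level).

Matrix multiplication for 65x65 matrices:

Strassen's algorithm requires power-of-2 dimensions. Pad 65x65 to 128x128 (next power of 2).

Standard algorithm: 65^3 = 274625 multiplications
Strassen's algorithm: 7^(log2(128)) = 7^7 = 823543 multiplications
Difference: 274625 - 823543 = -548918 (Strassen uses MORE here due to padding overhead — for small or just-over-power-of-2 n, padding can outweigh the per-level savings)

Standard: 274625 multiplications (65^3). Strassen: 823543 multiplications (7^7, after padding to 128x128). Strassen reduces 8 recursive multiplications to 7 at each level.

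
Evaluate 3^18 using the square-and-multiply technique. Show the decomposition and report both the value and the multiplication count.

Computing 3^18 by squaring (build up from 3^1; each line after the first costs one multiplication):

3^1 = 3
3^2 = (3^1)^2 = 3^2 = 9
3^4 = (3^2)^2 = 9^2 = 81
3^8 = (3^4)^2 = 81^2 = 6561
3^9 = 3 * 3^8 = 3 * 6561 = 19683
3^18 = (3^9)^2 = 19683^2 = 387420489

Result: 387420489
Multiplications needed: 5 (5 lines after 3^1)

3^18 = 387420489. Using exponentiation by squaring, this requires 5 multiplications. The key idea: if the exponent is even, square the half-power; if odd, multiply by the base once.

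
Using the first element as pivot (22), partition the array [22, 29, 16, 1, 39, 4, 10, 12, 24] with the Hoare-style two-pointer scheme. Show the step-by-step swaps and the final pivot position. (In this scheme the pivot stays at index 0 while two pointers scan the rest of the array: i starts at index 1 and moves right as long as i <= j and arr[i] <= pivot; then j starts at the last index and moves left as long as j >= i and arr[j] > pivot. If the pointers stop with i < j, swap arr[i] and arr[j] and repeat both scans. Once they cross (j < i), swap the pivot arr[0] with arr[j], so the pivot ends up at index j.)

Hoare-style two-pointer partition with pivot = 22:

Initial array: [22, 29, 16, 1, 39, 4, 10, 12, 24]

Pointers start at i = 1, j = 8.
i stops at index 1 (arr[1]=29 > 22), j stops at index 7 (arr[7]=12 <= 22): swap arr[1] and arr[7], array becomes [22, 12, 16, 1, 39, 4, 10, 29, 24]
i stops at index 4 (arr[4]=39 > 22), j stops at index 6 (arr[6]=10 <= 22): swap arr[4] and arr[6], array becomes [22, 12, 16, 1, 10, 4, 39, 29, 24]
i ends at 6, j ends at 5: the pointers have crossed (j < i), so scanning stops.

Swap pivot arr[0] with arr[5] to place pivot at position 5: [4, 12, 16, 1, 10, 22, 39, 29, 24]
Pivot position: 5

After partitioning with pivot 22, the array becomes [4, 12, 16, 1, 10, 22, 39, 29, 24]. The pivot is placed at index 5. All elements to the left of the pivot are <= 22, and all elements to the right are > 22.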